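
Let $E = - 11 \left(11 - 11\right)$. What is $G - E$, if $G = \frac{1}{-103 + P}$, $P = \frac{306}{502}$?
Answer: $- \frac{251}{25700} \approx -0.0097665$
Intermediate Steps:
$P = \frac{153}{251}$ ($P = 306 \cdot \frac{1}{502} = \frac{153}{251} \approx 0.60956$)
$G = - \frac{251}{25700}$ ($G = \frac{1}{-103 + \frac{153}{251}} = \frac{1}{- \frac{25700}{251}} = - \frac{251}{25700} \approx -0.0097665$)
$E = 0$ ($E = \left(-11\right) 0 = 0$)
$G - E = - \frac{251}{25700} - 0 = - \frac{251}{25700} + 0 = - \frac{251}{25700}$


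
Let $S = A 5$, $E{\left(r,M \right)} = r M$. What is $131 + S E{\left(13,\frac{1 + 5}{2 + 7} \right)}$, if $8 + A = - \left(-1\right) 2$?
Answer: $-129$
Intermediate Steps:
$A = -6$ ($A = -8 - \left(-1\right) 2 = -8 - -2 = -8 + 2 = -6$)
$E{\left(r,M \right)} = M r$
$S = -30$ ($S = \left(-6\right) 5 = -30$)
$131 + S E{\left(13,\frac{1 + 5}{2 + 7} \right)} = 131 - 30 \frac{1 + 5}{2 + 7} \cdot 13 = 131 - 30 \cdot \frac{6}{9} \cdot 13 = 131 - 30 \cdot 6 \cdot \frac{1}{9} \cdot 13 = 131 - 30 \cdot \frac{2}{3} \cdot 13 = 131 - 260 = -129$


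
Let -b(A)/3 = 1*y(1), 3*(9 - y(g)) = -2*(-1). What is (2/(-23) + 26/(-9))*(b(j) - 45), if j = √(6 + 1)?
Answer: 43120/207 ≈ 208.31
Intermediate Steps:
y(g) = 25/3 (y(g) = 9 - (-2)*(-1)/3 = 9 - ⅓*2 = 9 - ⅔ = 25/3)
j = √7 ≈ 2.6458
b(A) = -25 (b(A) = -3*25/3 = -25)
(2/(-23) + 26/(-9))*(b(j) - 45) = (2/(-23) + 26/(-9))*(-25 - 45) = (2*(-1/23) + 26*(-⅑))*(-70) = (-2/23 - 26/9)*(-70) = -616/207*(-70) = 43120/207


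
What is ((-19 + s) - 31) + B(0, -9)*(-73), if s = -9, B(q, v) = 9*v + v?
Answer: 6511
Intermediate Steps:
B(q, v) = 10*v
((-19 + s) - 31) + B(0, -9)*(-73) = ((-19 - 9) - 31) + (10*(-9))*(-73) = (-28 - 31) - 90*(-73) = -59 + 6570 = 6511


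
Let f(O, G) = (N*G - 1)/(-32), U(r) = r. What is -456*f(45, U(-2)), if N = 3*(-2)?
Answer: 627/4 ≈ 156.75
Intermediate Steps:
N = -6
f(O, G) = 1/32 + 3*G/16 (f(O, G) = (-6*G - 1)/(-32) = (-1 - 6*G)*(-1/32) = 1/32 + 3*G/16)
-456*f(45, U(-2)) = -456*(1/32 + (3/16)*(-2)) = -456*(1/32 - 3/8) = -456*(-11/32) = 627/4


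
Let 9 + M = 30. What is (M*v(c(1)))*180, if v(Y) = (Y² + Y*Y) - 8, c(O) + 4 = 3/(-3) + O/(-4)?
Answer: 356265/2 ≈ 1.7813e+5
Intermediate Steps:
c(O) = -5 - O/4 (c(O) = -4 + (3/(-3) + O/(-4)) = -4 + (3*(-⅓) + O*(-¼)) = -4 + (-1 - O/4) = -5 - O/4)
M = 21 (M = -9 + 30 = 21)
v(Y) = -8 + 2*Y² (v(Y) = (Y² + Y²) - 8 = 2*Y² - 8 = -8 + 2*Y²)
(M*v(c(1)))*180 = (21*(-8 + 2*(-5 - ¼*1)²))*180 = (21*(-8 + 2*(-5 - ¼)²))*180 = (21*(-8 + 2*(-21/4)²))*180 = (21*(-8 + 2*(441/16)))*180 = (21*(-8 + 441/8))*180 = (21*(377/8))*180 = (7917/8)*180 = 356265/2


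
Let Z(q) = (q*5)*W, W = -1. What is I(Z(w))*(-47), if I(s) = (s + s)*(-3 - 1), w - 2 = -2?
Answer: 0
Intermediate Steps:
w = 0 (w = 2 - 2 = 0)
Z(q) = -5*q (Z(q) = (q*5)*(-1) = (5*q)*(-1) = -5*q)
I(s) = -8*s (I(s) = (2*s)*(-4) = -8*s)
I(Z(w))*(-47) = -(-40)*0*(-47) = -8*0*(-47) = 0*(-47) = 0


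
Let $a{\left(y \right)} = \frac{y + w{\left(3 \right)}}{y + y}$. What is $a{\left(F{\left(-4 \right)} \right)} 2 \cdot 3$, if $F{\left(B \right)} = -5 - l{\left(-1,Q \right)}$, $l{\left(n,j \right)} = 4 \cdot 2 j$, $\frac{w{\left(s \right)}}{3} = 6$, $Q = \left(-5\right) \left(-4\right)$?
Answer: $\frac{147}{55} \approx 2.6727$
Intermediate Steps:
$Q = 20$
$w{\left(s \right)} = 18$ ($w{\left(s \right)} = 3 \cdot 6 = 18$)
$l{\left(n,j \right)} = 8 j$
$F{\left(B \right)} = -165$ ($F{\left(B \right)} = -5 - 8 \cdot 20 = -5 - 160 = -165$)
$a{\left(y \right)} = \frac{18 + y}{2 y}$ ($a{\left(y \right)} = \frac{y + 18}{y + y} = \frac{18 + y}{2 y}$)
$a{\left(F{\left(-4 \right)} \right)} 2 \cdot 3 = \frac{18 - 165}{2 \left(-165\right)} 2 \cdot 3 = \frac{1}{2} \left(- \frac{1}{165}\right) \left(-147\right) 2 \cdot 3 = \frac{49}{110} \cdot 2 \cdot 3 = \frac{49}{55} \cdot 3 = \frac{147}{55}$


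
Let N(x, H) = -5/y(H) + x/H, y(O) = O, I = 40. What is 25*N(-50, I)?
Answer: -275/8 ≈ -34.375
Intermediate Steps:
N(x, H) = -5/H + x/H
25*N(-50, I) = 25*((-5 - 50)/40) = 25*((1/40)*(-55)) = 25*(-11/8) = -275/8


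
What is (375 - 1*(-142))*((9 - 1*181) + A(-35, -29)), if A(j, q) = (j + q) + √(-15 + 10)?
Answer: -122012 + 517*I*√5 ≈ -1.2201e+5 + 1156.0*I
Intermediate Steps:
A(j, q) = j + q + I*√5 (A(j, q) = (j + q) + √(-5) = (j + q) + I*√5 = j + q + I*√5)
(375 - 1*(-142))*((9 - 1*181) + A(-35, -29)) = (375 - 1*(-142))*((9 - 1*181) + (-35 - 29 + I*√5)) = (375 + 142)*((9 - 181) + (-64 + I*√5)) = 517*(-172 + (-64 + I*√5)) = 517*(-236 + I*√5) = -122012 + 517*I*√5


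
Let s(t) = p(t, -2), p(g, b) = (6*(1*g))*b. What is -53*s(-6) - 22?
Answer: -3838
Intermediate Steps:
p(g, b) = 6*b*g (p(g, b) = (6*g)*b = 6*b*g)
s(t) = -12*t (s(t) = 6*(-2)*t = -12*t)
-53*s(-6) - 22 = -(-636)*(-6) - 22 = -53*72 - 22 = -3816 - 22 = -3838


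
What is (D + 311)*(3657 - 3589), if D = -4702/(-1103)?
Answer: 23645980/1103 ≈ 21438.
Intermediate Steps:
D = 4702/1103 (D = -4702*(-1/1103) = 4702/1103 ≈ 4.2629)
(D + 311)*(3657 - 3589) = (4702/1103 + 311)*(3657 - 3589) = (347735/1103)*68 = 23645980/1103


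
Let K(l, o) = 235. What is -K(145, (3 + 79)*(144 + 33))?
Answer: -235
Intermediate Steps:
-K(145, (3 + 79)*(144 + 33)) = -1*235 = -235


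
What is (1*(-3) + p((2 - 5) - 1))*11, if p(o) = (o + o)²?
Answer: 671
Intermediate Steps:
p(o) = 4*o² (p(o) = (2*o)² = 4*o²)
(1*(-3) + p((2 - 5) - 1))*11 = (1*(-3) + 4*((2 - 5) - 1)²)*11 = (-3 + 4*(-3 - 1)²)*11 = (-3 + 4*(-4)²)*11 = (-3 + 4*16)*11 = (-3 + 64)*11 = 61*11 = 671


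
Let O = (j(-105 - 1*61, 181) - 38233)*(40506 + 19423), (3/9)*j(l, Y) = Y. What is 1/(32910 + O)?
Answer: -1/2258691100 ≈ -4.4273e-10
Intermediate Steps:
j(l, Y) = 3*Y
O = -2258724010 (O = (3*181 - 38233)*(40506 + 19423) = (543 - 38233)*59929 = -37690*59929 = -2258724010)
1/(32910 + O) = 1/(32910 - 2258724010) = 1/(-2258691100) = -1/2258691100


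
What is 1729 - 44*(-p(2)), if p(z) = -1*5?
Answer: 1509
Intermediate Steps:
p(z) = -5
1729 - 44*(-p(2)) = 1729 - 44*(-1*(-5)) = 1729 - 44*5 = 1729 - 1*220 = 1729 - 220 = 1509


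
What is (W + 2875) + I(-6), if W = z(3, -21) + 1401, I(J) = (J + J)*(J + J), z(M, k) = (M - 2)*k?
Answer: 4399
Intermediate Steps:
z(M, k) = k*(-2 + M) (z(M, k) = (-2 + M)*k = k*(-2 + M))
I(J) = 4*J² (I(J) = (2*J)*(2*J) = 4*J²)
W = 1380 (W = -21*(-2 + 3) + 1401 = -21*1 + 1401 = -21 + 1401 = 1380)
(W + 2875) + I(-6) = (1380 + 2875) + 4*(-6)² = 4255 + 4*36 = 4255 + 144 = 4399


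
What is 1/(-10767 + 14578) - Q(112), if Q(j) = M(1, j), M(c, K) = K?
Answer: -426831/3811 ≈ -112.00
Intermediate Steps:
Q(j) = j
1/(-10767 + 14578) - Q(112) = 1/(-10767 + 14578) - 1*112 = 1/3811 - 112 = -426831/3811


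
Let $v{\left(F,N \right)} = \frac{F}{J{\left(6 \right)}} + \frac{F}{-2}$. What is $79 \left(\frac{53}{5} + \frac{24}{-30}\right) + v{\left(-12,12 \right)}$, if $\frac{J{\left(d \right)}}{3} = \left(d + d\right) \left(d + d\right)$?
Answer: $\frac{140431}{180} \approx 780.17$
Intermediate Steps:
$J{\left(d \right)} = 12 d^{2}$ ($J{\left(d \right)} = 3 \left(d + d\right) \left(d + d\right) = 3 \cdot 2 d 2 d = 3 \cdot 4 d^{2} = 12 d^{2}$)
$v{\left(F,N \right)} = - \frac{215 F}{432}$ ($v{\left(F,N \right)} = \frac{F}{12 \cdot 6^{2}} + \frac{F}{-2} = \frac{F}{12 \cdot 36} + F \left(- \frac{1}{2}\right) = \frac{F}{432} - \frac{F}{2} = - \frac{215 F}{432}$)
$79 \left(\frac{53}{5} + \frac{24}{-30}\right) + v{\left(-12,12 \right)} = 79 \left(\frac{53}{5} + \frac{24}{-30}\right) - - \frac{215}{36} = 79 \left(53 \cdot \frac{1}{5} + 24 \left(- \frac{1}{30}\right)\right) + \frac{215}{36} = 79 \left(\frac{53}{5} - \frac{4}{5}\right) + \frac{215}{36} = 79 \cdot \frac{49}{5} + \frac{215}{36} = \frac{3871}{5} + \frac{215}{36} = \frac{140431}{180}$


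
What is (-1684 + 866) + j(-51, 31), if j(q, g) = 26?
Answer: -792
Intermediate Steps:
(-1684 + 866) + j(-51, 31) = (-1684 + 866) + 26 = -818 + 26 = -792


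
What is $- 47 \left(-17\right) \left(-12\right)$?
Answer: $-9588$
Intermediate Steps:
$- 47 \left(-17\right) \left(-12\right) = - \left(-799\right) \left(-12\right) = \left(-1\right) 9588 = -9588$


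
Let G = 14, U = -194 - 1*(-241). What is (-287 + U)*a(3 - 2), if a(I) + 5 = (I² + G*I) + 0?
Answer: -2400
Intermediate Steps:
U = 47 (U = -194 + 241 = 47)
a(I) = -5 + I² + 14*I (a(I) = -5 + ((I² + 14*I) + 0) = -5 + (I² + 14*I) = -5 + I² + 14*I)
(-287 + U)*a(3 - 2) = (-287 + 47)*(-5 + (3 - 2)² + 14*(3 - 2)) = -240*(-5 + 1² + 14*1) = -240*(-5 + 1 + 14) = -240*10 = -2400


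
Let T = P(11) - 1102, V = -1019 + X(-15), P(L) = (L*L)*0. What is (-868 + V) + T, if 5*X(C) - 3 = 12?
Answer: -2986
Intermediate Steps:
X(C) = 3 (X(C) = ⅗ + (⅕)*12 = ⅗ + 12/5 = 3)
P(L) = 0 (P(L) = L²*0 = 0)
V = -1016 (V = -1019 + 3 = -1016)
T = -1102 (T = 0 - 1102 = -1102)
(-868 + V) + T = (-868 - 1016) - 1102 = -1884 - 1102 = -2986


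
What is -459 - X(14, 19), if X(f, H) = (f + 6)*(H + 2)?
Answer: -879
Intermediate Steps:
X(f, H) = (2 + H)*(6 + f) (X(f, H) = (6 + f)*(2 + H) = (2 + H)*(6 + f))
-459 - X(14, 19) = -459 - (12 + 2*14 + 6*19 + 19*14) = -459 - (12 + 28 + 114 + 266) = -459 - 1*420 = -459 - 420 = -879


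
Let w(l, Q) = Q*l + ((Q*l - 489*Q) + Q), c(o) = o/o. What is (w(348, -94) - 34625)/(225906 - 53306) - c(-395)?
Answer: -226777/172600 ≈ -1.3139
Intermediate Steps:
c(o) = 1
w(l, Q) = -488*Q + 2*Q*l (w(l, Q) = Q*l + ((-489*Q + Q*l) + Q) = Q*l + (-488*Q + Q*l) = -488*Q + 2*Q*l)
(w(348, -94) - 34625)/(225906 - 53306) - c(-395) = (2*(-94)*(-244 + 348) - 34625)/(225906 - 53306) - 1*1 = (2*(-94)*104 - 34625)/172600 - 1 = (-19552 - 34625)*(1/172600) - 1 = -54177*1/172600 - 1 = -54177/172600 - 1 = -226777/172600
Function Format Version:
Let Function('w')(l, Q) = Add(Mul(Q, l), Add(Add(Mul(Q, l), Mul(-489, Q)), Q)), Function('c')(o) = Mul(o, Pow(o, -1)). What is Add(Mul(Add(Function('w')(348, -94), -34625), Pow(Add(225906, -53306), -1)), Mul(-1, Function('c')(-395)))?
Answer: Rational(-226777, 172600) ≈ -1.3139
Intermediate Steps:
Function('c')(o) = 1
Function('w')(l, Q) = Add(Mul(-488, Q), Mul(2, Q, l)) (Function('w')(l, Q) = Add(Mul(Q, l), Add(Add(Mul(-489, Q), Mul(Q, l)), Q)) = Add(Mul(Q, l), Add(Mul(-488, Q), Mul(Q, l))) = Add(Mul(-488, Q), Mul(2, Q, l)))
Add(Mul(Add(Function('w')(348, -94), -34625), Pow(Add(225906, -53306), -1)), Mul(-1, Function('c')(-395))) = Add(Mul(Add(Mul(2, -94, Add(-244, 348)), -34625), Pow(Add(225906, -53306), -1)), Mul(-1, 1)) = Add(Mul(Add(Mul(2, -94, 104), -34625), Pow(172600, -1)), -1) = Add(Mul(Add(-19552, -34625), Rational(1, 172600)), -1) = Add(Mul(-54177, Rational(1, 172600)), -1) = Add(Rational(-54177, 172600), -1) = Rational(-226777, 172600)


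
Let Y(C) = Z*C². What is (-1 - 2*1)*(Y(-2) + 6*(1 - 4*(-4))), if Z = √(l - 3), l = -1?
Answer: -306 - 24*I ≈ -306.0 - 24.0*I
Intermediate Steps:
Z = 2*I (Z = √(-1 - 3) = √(-4) = 2*I ≈ 2.0*I)
Y(C) = 2*I*C² (Y(C) = (2*I)*C² = 2*I*C²)
(-1 - 2*1)*(Y(-2) + 6*(1 - 4*(-4))) = (-1 - 2*1)*(2*I*(-2)² + 6*(1 - 4*(-4))) = (-1 - 2)*(2*I*4 + 6*(1 + 16)) = -3*(8*I + 6*17) = -3*(8*I + 102) = -3*(102 + 8*I) = -306 - 24*I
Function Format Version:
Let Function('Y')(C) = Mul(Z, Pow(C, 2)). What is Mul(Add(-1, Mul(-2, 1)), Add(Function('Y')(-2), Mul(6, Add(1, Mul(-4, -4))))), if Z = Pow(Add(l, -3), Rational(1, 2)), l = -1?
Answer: Add(-306, Mul(-24, I)) ≈ Add(-306.00, Mul(-24.000, I))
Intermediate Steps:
Z = Mul(2, I) (Z = Pow(Add(-1, -3), Rational(1, 2)) = Pow(-4, Rational(1, 2)) = Mul(2, I) ≈ Mul(2.0000, I))
Function('Y')(C) = Mul(2, I, Pow(C, 2)) (Function('Y')(C) = Mul(Mul(2, I), Pow(C, 2)) = Mul(2, I, Pow(C, 2)))
Mul(Add(-1, Mul(-2, 1)), Add(Function('Y')(-2), Mul(6, Add(1, Mul(-4, -4))))) = Mul(Add(-1, Mul(-2, 1)), Add(Mul(2, I, Pow(-2, 2)), Mul(6, Add(1, Mul(-4, -4))))) = Mul(Add(-1, -2), Add(Mul(2, I, 4), Mul(6, Add(1, 16)))) = Mul(-3, Add(Mul(8, I), Mul(6, 17))) = Mul(-3, Add(Mul(8, I), 102)) = Mul(-3, Add(102, Mul(8, I))) = Add(-306, Mul(-24, I))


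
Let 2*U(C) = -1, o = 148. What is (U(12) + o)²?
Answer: 87025/4 ≈ 21756.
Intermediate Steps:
U(C) = -½ (U(C) = (½)*(-1) = -½)
(U(12) + o)² = (-½ + 148)² = (295/2)² = 87025/4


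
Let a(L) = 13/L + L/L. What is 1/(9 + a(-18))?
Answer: 18/167 ≈ 0.10778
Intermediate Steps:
a(L) = 1 + 13/L (a(L) = 13/L + 1 = 1 + 13/L)
1/(9 + a(-18)) = 1/(9 + (13 - 18)/(-18)) = 1/(9 - 1/18*(-5)) = 1/(9 + 5/18) = 1/(167/18) = 18/167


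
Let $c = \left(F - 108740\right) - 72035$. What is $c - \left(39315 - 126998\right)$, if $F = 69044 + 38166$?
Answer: $14118$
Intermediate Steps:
$F = 107210$
$c = -73565$ ($c = \left(107210 - 108740\right) - 72035 = -1530 - 72035 = -73565$)
$c - \left(39315 - 126998\right) = -73565 - \left(39315 - 126998\right) = -73565 - -87683 = -73565 + 87683 = 14118$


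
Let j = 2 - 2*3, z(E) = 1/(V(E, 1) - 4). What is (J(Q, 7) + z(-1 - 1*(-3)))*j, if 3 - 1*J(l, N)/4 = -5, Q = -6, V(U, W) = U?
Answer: -126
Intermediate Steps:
J(l, N) = 32 (J(l, N) = 12 - 4*(-5) = 12 + 20 = 32)
z(E) = 1/(-4 + E) (z(E) = 1/(E - 4) = 1/(-4 + E))
j = -4 (j = 2 - 6 = -4)
(J(Q, 7) + z(-1 - 1*(-3)))*j = (32 + 1/(-4 + (-1 - 1*(-3))))*(-4) = (32 + 1/(-4 + (-1 + 3)))*(-4) = (32 + 1/(-4 + 2))*(-4) = (32 + 1/(-2))*(-4) = (32 - ½)*(-4) = (63/2)*(-4) = -126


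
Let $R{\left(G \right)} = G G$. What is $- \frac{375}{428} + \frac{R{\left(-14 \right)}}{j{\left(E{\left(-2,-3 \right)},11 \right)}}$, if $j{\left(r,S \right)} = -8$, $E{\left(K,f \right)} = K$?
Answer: $- \frac{10861}{428} \approx -25.376$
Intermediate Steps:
$R{\left(G \right)} = G^{2}$
$- \frac{375}{428} + \frac{R{\left(-14 \right)}}{j{\left(E{\left(-2,-3 \right)},11 \right)}} = - \frac{375}{428} + \frac{\left(-14\right)^{2}}{-8} = \left(-375\right) \frac{1}{428} + 196 \left(- \frac{1}{8}\right) = - \frac{375}{428} - \frac{49}{2} = - \frac{10861}{428}$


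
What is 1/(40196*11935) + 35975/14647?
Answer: 17258619893147/7026740941220 ≈ 2.4561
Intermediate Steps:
1/(40196*11935) + 35975/14647 = (1/40196)*(1/11935) + 35975*(1/14647) = 1/479739260 + 35975/14647 = 17258619893147/7026740941220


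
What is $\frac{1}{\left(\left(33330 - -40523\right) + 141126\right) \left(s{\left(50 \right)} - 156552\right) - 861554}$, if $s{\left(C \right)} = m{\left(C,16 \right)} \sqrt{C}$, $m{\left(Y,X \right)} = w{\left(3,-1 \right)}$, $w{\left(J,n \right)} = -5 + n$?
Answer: $- \frac{16828126981}{566371673782946951822} + \frac{3224685 \sqrt{2}}{566371673782946951822} \approx -2.9704 \cdot 10^{-11}$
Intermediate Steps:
$m{\left(Y,X \right)} = -6$ ($m{\left(Y,X \right)} = -5 - 1 = -6$)
$s{\left(C \right)} = - 6 \sqrt{C}$
$\frac{1}{\left(\left(33330 - -40523\right) + 141126\right) \left(s{\left(50 \right)} - 156552\right) - 861554} = \frac{1}{\left(\left(33330 - -40523\right) + 141126\right) \left(- 6 \sqrt{50} - 156552\right) - 861554} = \frac{1}{\left(\left(33330 + 40523\right) + 141126\right) \left(- 6 \cdot 5 \sqrt{2} - 156552\right) - 861554} = \frac{1}{\left(73853 + 141126\right) \left(- 30 \sqrt{2} - 156552\right) - 861554} = \frac{1}{214979 \left(-156552 - 30 \sqrt{2}\right) - 861554} = \frac{1}{\left(-33655392408 - 6449370 \sqrt{2}\right) - 861554} = \frac{1}{-33656253962 - 6449370 \sqrt{2}}$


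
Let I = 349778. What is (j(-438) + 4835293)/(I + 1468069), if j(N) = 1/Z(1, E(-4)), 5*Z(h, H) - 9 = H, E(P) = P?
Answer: 4835294/1817847 ≈ 2.6599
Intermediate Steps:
Z(h, H) = 9/5 + H/5
j(N) = 1 (j(N) = 1/(9/5 + (1/5)*(-4)) = 1/(9/5 - 4/5) = 1/1 = 1)
(j(-438) + 4835293)/(I + 1468069) = (1 + 4835293)/(349778 + 1468069) = 4835294/1817847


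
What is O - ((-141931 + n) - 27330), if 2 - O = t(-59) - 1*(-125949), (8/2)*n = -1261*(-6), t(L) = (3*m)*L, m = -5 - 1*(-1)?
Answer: 81429/2 ≈ 40715.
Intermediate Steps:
m = -4 (m = -5 + 1 = -4)
t(L) = -12*L (t(L) = (3*(-4))*L = -12*L)
n = 3783/2 (n = (-1261*(-6))/4 = (¼)*7566 = 3783/2 ≈ 1891.5)
O = -126655 (O = 2 - (-12*(-59) - 1*(-125949)) = 2 - (708 + 125949) = 2 - 1*126657 = 2 - 126657 = -126655)
O - ((-141931 + n) - 27330) = -126655 - ((-141931 + 3783/2) - 27330) = -126655 - (-280079/2 - 27330) = -126655 - 1*(-334739/2) = -126655 + 334739/2 = 81429/2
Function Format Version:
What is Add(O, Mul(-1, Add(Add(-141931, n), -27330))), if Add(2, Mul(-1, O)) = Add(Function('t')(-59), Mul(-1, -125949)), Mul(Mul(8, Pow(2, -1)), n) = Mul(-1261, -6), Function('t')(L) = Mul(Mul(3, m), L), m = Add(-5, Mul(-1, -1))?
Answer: Rational(81429, 2) ≈ 40715.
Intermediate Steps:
m = -4 (m = Add(-5, 1) = -4)
Function('t')(L) = Mul(-12, L) (Function('t')(L) = Mul(Mul(3, -4), L) = Mul(-12, L))
n = Rational(3783, 2) (n = Mul(Rational(1, 4), Mul(-1261, -6)) = Mul(Rational(1, 4), 7566) = Rational(3783, 2) ≈ 1891.5)
O = -126655 (O = Add(2, Mul(-1, Add(Mul(-12, -59), Mul(-1, -125949)))) = Add(2, Mul(-1, Add(708, 125949))) = Add(2, Mul(-1, 126657)) = Add(2, -126657) = -126655)
Add(O, Mul(-1, Add(Add(-141931, n), -27330))) = Add(-126655, Mul(-1, Add(Add(-141931, Rational(3783, 2)), -27330))) = Add(-126655, Mul(-1, Add(Rational(-280079, 2), -27330))) = Add(-126655, Mul(-1, Rational(-334739, 2))) = Add(-126655, Rational(334739, 2)) = Rational(81429, 2)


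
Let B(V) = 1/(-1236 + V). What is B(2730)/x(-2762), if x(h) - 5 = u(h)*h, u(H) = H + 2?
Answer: 1/11388948750 ≈ 8.7804e-11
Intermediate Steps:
u(H) = 2 + H
x(h) = 5 + h*(2 + h) (x(h) = 5 + (2 + h)*h = 5 + h*(2 + h))
B(2730)/x(-2762) = 1/((-1236 + 2730)*(5 - 2762*(2 - 2762))) = 1/(1494*(5 - 2762*(-2760))) = 1/(1494*(5 + 7623120)) = (1/1494)/7623125 = (1/1494)*(1/7623125) = 1/11388948750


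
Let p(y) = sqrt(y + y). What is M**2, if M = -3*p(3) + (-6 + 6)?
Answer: 54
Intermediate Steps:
p(y) = sqrt(2)*sqrt(y) (p(y) = sqrt(2*y) = sqrt(2)*sqrt(y))
M = -3*sqrt(6) (M = -3*sqrt(2)*sqrt(3) + (-6 + 6) = -3*sqrt(6) + 0 = -3*sqrt(6) ≈ -7.3485)
M**2 = (-3*sqrt(6))**2 = 54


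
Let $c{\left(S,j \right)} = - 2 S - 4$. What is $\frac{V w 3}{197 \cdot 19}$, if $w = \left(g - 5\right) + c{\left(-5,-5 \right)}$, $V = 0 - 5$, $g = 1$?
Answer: $- \frac{30}{3743} \approx -0.008015$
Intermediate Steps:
$c{\left(S,j \right)} = -4 - 2 S$
$V = -5$ ($V = 0 - 5 = -5$)
$w = 2$ ($w = \left(1 - 5\right) - -6 = -4 + \left(-4 + 10\right) = -4 + 6 = 2$)
$\frac{V w 3}{197 \cdot 19} = \frac{\left(-5\right) 2 \cdot 3}{197 \cdot 19} = \frac{\left(-10\right) 3}{3743} = \left(-30\right) \frac{1}{3743} = - \frac{30}{3743}$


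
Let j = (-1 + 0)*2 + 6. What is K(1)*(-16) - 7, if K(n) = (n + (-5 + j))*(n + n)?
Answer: -7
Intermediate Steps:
j = 4 (j = -1*2 + 6 = -2 + 6 = 4)
K(n) = 2*n*(-1 + n) (K(n) = (n + (-5 + 4))*(n + n) = (n - 1)*(2*n) = (-1 + n)*(2*n) = 2*n*(-1 + n))
K(1)*(-16) - 7 = (2*1*(-1 + 1))*(-16) - 7 = (2*1*0)*(-16) - 7 = 0*(-16) - 7 = 0 - 7 = -7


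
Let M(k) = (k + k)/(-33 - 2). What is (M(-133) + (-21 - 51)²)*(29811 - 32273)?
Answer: -63908596/5 ≈ -1.2782e+7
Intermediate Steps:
M(k) = -2*k/35 (M(k) = (2*k)/(-35) = (2*k)*(-1/35) = -2*k/35)
(M(-133) + (-21 - 51)²)*(29811 - 32273) = (-2/35*(-133) + (-21 - 51)²)*(29811 - 32273) = (38/5 + (-72)²)*(-2462) = (38/5 + 5184)*(-2462) = (25958/5)*(-2462) = -63908596/5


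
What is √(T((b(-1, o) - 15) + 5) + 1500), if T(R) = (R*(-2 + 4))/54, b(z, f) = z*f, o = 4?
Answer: √121458/9 ≈ 38.723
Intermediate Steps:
b(z, f) = f*z
T(R) = R/27 (T(R) = (R*2)*(1/54) = (2*R)*(1/54) = R/27)
√(T((b(-1, o) - 15) + 5) + 1500) = √(((4*(-1) - 15) + 5)/27 + 1500) = √(((-4 - 15) + 5)/27 + 1500) = √((-19 + 5)/27 + 1500) = √((1/27)*(-14) + 1500) = √(-14/27 + 1500) = √(40486/27) = √121458/9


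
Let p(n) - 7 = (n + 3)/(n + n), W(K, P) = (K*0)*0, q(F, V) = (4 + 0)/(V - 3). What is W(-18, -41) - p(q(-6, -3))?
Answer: -21/4 ≈ -5.2500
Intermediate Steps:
q(F, V) = 4/(-3 + V)
W(K, P) = 0 (W(K, P) = 0*0 = 0)
p(n) = 7 + (3 + n)/(2*n) (p(n) = 7 + (n + 3)/(n + n) = 7 + (3 + n)/((2*n)) = 7 + (3 + n)*(1/(2*n)) = 7 + (3 + n)/(2*n))
W(-18, -41) - p(q(-6, -3)) = 0 - 3*(1 + 5*(4/(-3 - 3)))/(2*(4/(-3 - 3))) = 0 - 3*(1 + 5*(4/(-6)))/(2*(4/(-6))) = 0 - 3*(1 + 5*(4*(-⅙)))/(2*(4*(-⅙))) = 0 - 3*(1 + 5*(-⅔))/(2*(-⅔)) = 0 - 3*(-3)*(1 - 10/3)/(2*2) = 0 - 3*(-3)*(-7)/(2*2*3) = 0 - 1*21/4 = 0 - 21/4 = -21/4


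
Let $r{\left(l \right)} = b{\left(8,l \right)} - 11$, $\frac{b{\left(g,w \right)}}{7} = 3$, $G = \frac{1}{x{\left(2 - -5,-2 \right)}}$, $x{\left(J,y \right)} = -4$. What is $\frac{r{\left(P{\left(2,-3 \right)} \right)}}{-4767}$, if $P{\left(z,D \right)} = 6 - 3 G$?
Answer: $- \frac{10}{4767} \approx -0.0020978$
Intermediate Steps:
$G = - \frac{1}{4}$ ($G = \frac{1}{-4} = - \frac{1}{4} \approx -0.25$)
$b{\left(g,w \right)} = 21$ ($b{\left(g,w \right)} = 7 \cdot 3 = 21$)
$P{\left(z,D \right)} = \frac{27}{4}$ ($P{\left(z,D \right)} = 6 - - \frac{3}{4} = 6 + \frac{3}{4} = \frac{27}{4}$)
$r{\left(l \right)} = 10$ ($r{\left(l \right)} = 21 - 11 = 10$)
$\frac{r{\left(P{\left(2,-3 \right)} \right)}}{-4767} = \frac{10}{-4767} = 10 \left(- \frac{1}{4767}\right) = - \frac{10}{4767}$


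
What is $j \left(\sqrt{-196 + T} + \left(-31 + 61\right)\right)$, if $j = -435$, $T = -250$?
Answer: $-13050 - 435 i \sqrt{446} \approx -13050.0 - 9186.6 i$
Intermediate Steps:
$j \left(\sqrt{-196 + T} + \left(-31 + 61\right)\right) = - 435 \left(\sqrt{-196 - 250} + \left(-31 + 61\right)\right) = - 435 \left(\sqrt{-446} + 30\right) = - 435 \left(i \sqrt{446} + 30\right) = - 435 \left(30 + i \sqrt{446}\right) = -13050 - 435 i \sqrt{446}$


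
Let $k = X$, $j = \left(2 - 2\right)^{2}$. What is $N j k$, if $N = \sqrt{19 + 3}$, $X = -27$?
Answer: $0$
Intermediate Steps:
$j = 0$ ($j = 0^{2} = 0$)
$k = -27$
$N = \sqrt{22} \approx 4.6904$
$N j k = \sqrt{22} \cdot 0 \left(-27\right) = 0 \left(-27\right) = 0$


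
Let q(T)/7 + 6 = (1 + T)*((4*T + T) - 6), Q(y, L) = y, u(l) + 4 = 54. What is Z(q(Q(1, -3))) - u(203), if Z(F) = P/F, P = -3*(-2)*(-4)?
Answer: -347/7 ≈ -49.571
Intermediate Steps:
u(l) = 50 (u(l) = -4 + 54 = 50)
P = -24 (P = 6*(-4) = -24)
q(T) = -42 + 7*(1 + T)*(-6 + 5*T) (q(T) = -42 + 7*((1 + T)*((4*T + T) - 6)) = -42 + 7*((1 + T)*(5*T - 6)) = -42 + 7*((1 + T)*(-6 + 5*T)) = -42 + 7*(1 + T)*(-6 + 5*T))
Z(F) = -24/F
Z(q(Q(1, -3))) - u(203) = -24/(-84 - 7*1 + 35*1²) - 1*50 = -24/(-84 - 7 + 35*1) - 50 = -24/(-84 - 7 + 35) - 50 = -24/(-56) - 50 = -24*(-1/56) - 50 = 3/7 - 50 = -347/7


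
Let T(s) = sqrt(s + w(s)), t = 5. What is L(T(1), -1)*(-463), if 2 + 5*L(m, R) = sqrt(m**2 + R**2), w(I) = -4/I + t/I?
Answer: 926/5 - 463*sqrt(3)/5 ≈ 24.812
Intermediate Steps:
w(I) = 1/I (w(I) = -4/I + 5/I = 1/I)
T(s) = sqrt(s + 1/s)
L(m, R) = -2/5 + sqrt(R**2 + m**2)/5 (L(m, R) = -2/5 + sqrt(m**2 + R**2)/5 = -2/5 + sqrt(R**2 + m**2)/5)
L(T(1), -1)*(-463) = (-2/5 + sqrt((-1)**2 + (sqrt(1 + 1/1))**2)/5)*(-463) = (-2/5 + sqrt(1 + (sqrt(1 + 1))**2)/5)*(-463) = (-2/5 + sqrt(1 + (sqrt(2))**2)/5)*(-463) = (-2/5 + sqrt(1 + 2)/5)*(-463) = (-2/5 + sqrt(3)/5)*(-463) = 926/5 - 463*sqrt(3)/5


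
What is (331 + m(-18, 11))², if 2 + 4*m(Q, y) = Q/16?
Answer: 111661489/1024 ≈ 1.0904e+5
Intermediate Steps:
m(Q, y) = -½ + Q/64 (m(Q, y) = -½ + (Q/16)/4 = -½ + Q/64)
(331 + m(-18, 11))² = (331 + (-½ + (1/64)*(-18)))² = (331 + (-½ - 9/32))² = (331 - 25/32)² = (10567/32)² = 111661489/1024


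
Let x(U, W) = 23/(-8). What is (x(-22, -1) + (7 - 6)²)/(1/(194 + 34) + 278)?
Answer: -171/25354 ≈ -0.0067445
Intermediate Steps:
x(U, W) = -23/8 (x(U, W) = 23*(-⅛) = -23/8)
(x(-22, -1) + (7 - 6)²)/(1/(194 + 34) + 278) = (-23/8 + (7 - 6)²)/(1/(194 + 34) + 278) = (-23/8 + 1²)/(1/228 + 278) = (-23/8 + 1)/(1/228 + 278) = -15/(8*63385/228) = -15/8*228/63385 = -171/25354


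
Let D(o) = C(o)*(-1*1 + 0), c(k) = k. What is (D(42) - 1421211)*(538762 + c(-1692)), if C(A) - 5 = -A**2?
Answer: -762345085640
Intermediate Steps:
C(A) = 5 - A**2
D(o) = -5 + o**2 (D(o) = (5 - o**2)*(-1*1 + 0) = (5 - o**2)*(-1 + 0) = (5 - o**2)*(-1) = -5 + o**2)
(D(42) - 1421211)*(538762 + c(-1692)) = ((-5 + 42**2) - 1421211)*(538762 - 1692) = ((-5 + 1764) - 1421211)*537070 = (1759 - 1421211)*537070 = -1419452*537070 = -762345085640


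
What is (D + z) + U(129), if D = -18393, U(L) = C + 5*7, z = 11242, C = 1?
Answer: -7115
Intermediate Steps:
U(L) = 36 (U(L) = 1 + 5*7 = 1 + 35 = 36)
(D + z) + U(129) = (-18393 + 11242) + 36 = -7151 + 36 = -7115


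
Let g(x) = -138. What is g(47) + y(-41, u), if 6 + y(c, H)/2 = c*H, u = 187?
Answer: -15484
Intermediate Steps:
y(c, H) = -12 + 2*H*c (y(c, H) = -12 + 2*(c*H) = -12 + 2*(H*c) = -12 + 2*H*c)
g(47) + y(-41, u) = -138 + (-12 + 2*187*(-41)) = -138 + (-12 - 15334) = -138 - 15346 = -15484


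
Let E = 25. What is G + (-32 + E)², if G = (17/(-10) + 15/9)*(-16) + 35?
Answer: 1268/15 ≈ 84.533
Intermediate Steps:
G = 533/15 (G = (17*(-⅒) + 15*(⅑))*(-16) + 35 = (-17/10 + 5/3)*(-16) + 35 = -1/30*(-16) + 35 = 8/15 + 35 = 533/15 ≈ 35.533)
G + (-32 + E)² = 533/15 + (-32 + 25)² = 533/15 + (-7)² = 533/15 + 49 = 1268/15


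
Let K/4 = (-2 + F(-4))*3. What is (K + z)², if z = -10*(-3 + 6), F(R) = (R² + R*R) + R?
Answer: 79524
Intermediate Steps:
F(R) = R + 2*R² (F(R) = (R² + R²) + R = 2*R² + R = R + 2*R²)
z = -30 (z = -10*3 = -30)
K = 312 (K = 4*((-2 - 4*(1 + 2*(-4)))*3) = 4*((-2 - 4*(1 - 8))*3) = 4*((-2 - 4*(-7))*3) = 4*((-2 + 28)*3) = 4*(26*3) = 4*78 = 312)
(K + z)² = (312 - 30)² = 282² = 79524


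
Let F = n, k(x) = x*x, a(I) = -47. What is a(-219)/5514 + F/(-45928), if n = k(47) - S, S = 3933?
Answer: 459220/15827937 ≈ 0.029013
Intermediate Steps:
k(x) = x²
n = -1724 (n = 47² - 1*3933 = 2209 - 3933 = -1724)
F = -1724
a(-219)/5514 + F/(-45928) = -47/5514 - 1724/(-45928) = -47*1/5514 - 1724*(-1/45928) = -47/5514 + 431/11482 = 459220/15827937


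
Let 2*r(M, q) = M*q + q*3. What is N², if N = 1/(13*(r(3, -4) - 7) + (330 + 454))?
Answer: 1/288369 ≈ 3.4678e-6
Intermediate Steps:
r(M, q) = 3*q/2 + M*q/2 (r(M, q) = (M*q + q*3)/2 = (M*q + 3*q)/2 = (3*q + M*q)/2 = 3*q/2 + M*q/2)
N = 1/537 (N = 1/(13*((½)*(-4)*(3 + 3) - 7) + (330 + 454)) = 1/(13*((½)*(-4)*6 - 7) + 784) = 1/(13*(-12 - 7) + 784) = 1/(13*(-19) + 784) = 1/(-247 + 784) = 1/537 ≈ 0.0018622)
N² = (1/537)² = 1/288369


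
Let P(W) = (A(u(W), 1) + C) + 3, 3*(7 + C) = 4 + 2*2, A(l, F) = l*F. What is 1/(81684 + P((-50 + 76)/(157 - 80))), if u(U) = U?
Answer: 231/18868774 ≈ 1.2242e-5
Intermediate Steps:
A(l, F) = F*l
C = -13/3 (C = -7 + (4 + 2*2)/3 = -7 + (4 + 4)/3 = -7 + (⅓)*8 = -7 + 8/3 = -13/3 ≈ -4.3333)
P(W) = -4/3 + W (P(W) = (1*W - 13/3) + 3 = (W - 13/3) + 3 = (-13/3 + W) + 3 = -4/3 + W)
1/(81684 + P((-50 + 76)/(157 - 80))) = 1/(81684 + (-4/3 + (-50 + 76)/(157 - 80))) = 1/(81684 + (-4/3 + 26/77)) = 1/(81684 - 230/231) = 1/(18868774/231) = 231/18868774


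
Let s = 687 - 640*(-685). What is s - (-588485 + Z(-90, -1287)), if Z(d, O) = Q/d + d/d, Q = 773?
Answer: 92482163/90 ≈ 1.0276e+6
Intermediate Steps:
Z(d, O) = 1 + 773/d (Z(d, O) = 773/d + d/d = 773/d + 1 = 1 + 773/d)
s = 439087 (s = 687 + 438400 = 439087)
s - (-588485 + Z(-90, -1287)) = 439087 - (-588485 + (773 - 90)/(-90)) = 439087 - (-588485 - 1/90*683) = 439087 - (-588485 - 683/90) = 439087 - 1*(-52964333/90) = 439087 + 52964333/90 = 92482163/90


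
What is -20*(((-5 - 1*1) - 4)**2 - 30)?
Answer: -1400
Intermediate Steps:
-20*(((-5 - 1*1) - 4)**2 - 30) = -20*(((-5 - 1) - 4)**2 - 30) = -20*((-6 - 4)**2 - 30) = -20*((-10)**2 - 30) = -20*(100 - 30) = -20*70 = -1400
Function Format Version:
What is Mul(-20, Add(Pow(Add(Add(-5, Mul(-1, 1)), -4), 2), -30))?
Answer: -1400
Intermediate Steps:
Mul(-20, Add(Pow(Add(Add(-5, Mul(-1, 1)), -4), 2), -30)) = Mul(-20, Add(Pow(Add(Add(-5, -1), -4), 2), -30)) = Mul(-20, Add(Pow(Add(-6, -4), 2), -30)) = Mul(-20, Add(Pow(-10, 2), -30)) = Mul(-20, Add(100, -30)) = Mul(-20, 70) = -1400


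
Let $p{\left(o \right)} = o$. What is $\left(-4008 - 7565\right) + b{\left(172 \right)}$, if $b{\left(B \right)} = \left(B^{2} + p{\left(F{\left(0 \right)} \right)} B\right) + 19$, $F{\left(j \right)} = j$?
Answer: $18030$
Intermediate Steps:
$b{\left(B \right)} = 19 + B^{2}$ ($b{\left(B \right)} = \left(B^{2} + 0 B\right) + 19 = \left(B^{2} + 0\right) + 19 = B^{2} + 19 = 19 + B^{2}$)
$\left(-4008 - 7565\right) + b{\left(172 \right)} = \left(-4008 - 7565\right) + \left(19 + 172^{2}\right) = -11573 + \left(19 + 29584\right) = -11573 + 29603 = 18030$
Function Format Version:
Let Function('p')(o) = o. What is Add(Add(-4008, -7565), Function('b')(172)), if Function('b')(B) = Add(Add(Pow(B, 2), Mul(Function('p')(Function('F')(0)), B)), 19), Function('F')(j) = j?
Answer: 18030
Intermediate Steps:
Function('b')(B) = Add(19, Pow(B, 2)) (Function('b')(B) = Add(Add(Pow(B, 2), Mul(0, B)), 19) = Add(Add(Pow(B, 2), 0), 19) = Add(Pow(B, 2), 19) = Add(19, Pow(B, 2)))
Add(Add(-4008, -7565), Function('b')(172)) = Add(Add(-4008, -7565), Add(19, Pow(172, 2))) = Add(-11573, Add(19, 29584)) = Add(-11573, 29603) = 18030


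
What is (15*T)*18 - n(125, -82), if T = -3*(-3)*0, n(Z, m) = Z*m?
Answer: 10250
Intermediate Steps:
T = 0 (T = 9*0 = 0)
(15*T)*18 - n(125, -82) = (15*0)*18 - 125*(-82) = 0*18 - 1*(-10250) = 0 + 10250 = 10250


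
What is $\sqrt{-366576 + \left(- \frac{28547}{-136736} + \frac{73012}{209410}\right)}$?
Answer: $\frac{i \sqrt{4696171725716121043002970}}{3579235720} \approx 605.46 i$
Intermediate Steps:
$\sqrt{-366576 + \left(- \frac{28547}{-136736} + \frac{73012}{209410}\right)} = \sqrt{-366576 + \left(\left(-28547\right) \left(- \frac{1}{136736}\right) + 73012 \cdot \frac{1}{209410}\right)} = \sqrt{-366576 + \left(\frac{28547}{136736} + \frac{36506}{104705}\right)} = \sqrt{-366576 + \frac{7980698051}{14316942880}} = \sqrt{- \frac{5248239672480829}{14316942880}} = \frac{i \sqrt{4696171725716121043002970}}{3579235720}$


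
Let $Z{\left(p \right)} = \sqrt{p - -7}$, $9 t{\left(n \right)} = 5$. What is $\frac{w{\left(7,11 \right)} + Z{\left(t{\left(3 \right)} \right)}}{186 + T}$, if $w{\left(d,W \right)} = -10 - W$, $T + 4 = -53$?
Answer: $- \frac{7}{43} + \frac{2 \sqrt{17}}{387} \approx -0.14148$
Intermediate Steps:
$T = -57$ ($T = -4 - 53 = -57$)
$t{\left(n \right)} = \frac{5}{9}$ ($t{\left(n \right)} = \frac{1}{9} \cdot 5 = \frac{5}{9}$)
$Z{\left(p \right)} = \sqrt{7 + p}$ ($Z{\left(p \right)} = \sqrt{p + \left(-1 + 8\right)} = \sqrt{p + 7} = \sqrt{7 + p}$)
$\frac{w{\left(7,11 \right)} + Z{\left(t{\left(3 \right)} \right)}}{186 + T} = \frac{\left(-10 - 11\right) + \sqrt{7 + \frac{5}{9}}}{186 - 57} = \frac{\left(-10 - 11\right) + \sqrt{\frac{68}{9}}}{129} = \left(-21 + \frac{2 \sqrt{17}}{3}\right) \frac{1}{129} = - \frac{7}{43} + \frac{2 \sqrt{17}}{387}$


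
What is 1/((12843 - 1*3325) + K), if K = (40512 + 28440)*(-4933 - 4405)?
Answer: -1/643864258 ≈ -1.5531e-9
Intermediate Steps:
K = -643873776 (K = 68952*(-9338) = -643873776)
1/((12843 - 1*3325) + K) = 1/((12843 - 1*3325) - 643873776) = 1/((12843 - 3325) - 643873776) = 1/(9518 - 643873776) = 1/(-643864258) = -1/643864258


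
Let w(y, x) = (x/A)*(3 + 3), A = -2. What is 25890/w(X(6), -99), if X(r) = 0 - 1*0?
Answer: 8630/99 ≈ 87.172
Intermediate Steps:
X(r) = 0 (X(r) = 0 + 0 = 0)
w(y, x) = -3*x (w(y, x) = (x/(-2))*(3 + 3) = (x*(-½))*6 = -x/2*6 = -3*x)
25890/w(X(6), -99) = 25890/((-3*(-99))) = 25890/297 = 25890*(1/297) = 8630/99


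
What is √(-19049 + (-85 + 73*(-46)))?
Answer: 2*I*√5623 ≈ 149.97*I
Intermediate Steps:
√(-19049 + (-85 + 73*(-46))) = √(-19049 + (-85 - 3358)) = √(-19049 - 3443) = √(-22492) = 2*I*√5623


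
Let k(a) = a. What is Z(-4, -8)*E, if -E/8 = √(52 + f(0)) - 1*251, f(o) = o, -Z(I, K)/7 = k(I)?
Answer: 56224 - 448*√13 ≈ 54609.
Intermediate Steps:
Z(I, K) = -7*I
E = 2008 - 16*√13 (E = -8*(√(52 + 0) - 1*251) = -8*(√52 - 251) = -8*(2*√13 - 251) = -8*(-251 + 2*√13) = 2008 - 16*√13 ≈ 1950.3)
Z(-4, -8)*E = (-7*(-4))*(2008 - 16*√13) = 28*(2008 - 16*√13) = 56224 - 448*√13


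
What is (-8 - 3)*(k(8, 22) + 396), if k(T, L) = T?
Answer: -4444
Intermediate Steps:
(-8 - 3)*(k(8, 22) + 396) = (-8 - 3)*(8 + 396) = -11*404 = -4444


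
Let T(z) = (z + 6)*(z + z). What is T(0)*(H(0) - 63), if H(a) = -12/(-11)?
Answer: 0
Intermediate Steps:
H(a) = 12/11 (H(a) = -12*(-1/11) = 12/11)
T(z) = 2*z*(6 + z) (T(z) = (6 + z)*(2*z) = 2*z*(6 + z))
T(0)*(H(0) - 63) = (2*0*(6 + 0))*(12/11 - 63) = (2*0*6)*(-681/11) = 0*(-681/11) = 0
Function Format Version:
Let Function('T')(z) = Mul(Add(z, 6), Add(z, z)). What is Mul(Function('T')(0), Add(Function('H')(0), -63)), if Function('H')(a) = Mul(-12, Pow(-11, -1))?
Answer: 0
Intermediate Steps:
Function('H')(a) = Rational(12, 11) (Function('H')(a) = Mul(-12, Rational(-1, 11)) = Rational(12, 11))
Function('T')(z) = Mul(2, z, Add(6, z)) (Function('T')(z) = Mul(Add(6, z), Mul(2, z)) = Mul(2, z, Add(6, z)))
Mul(Function('T')(0), Add(Function('H')(0), -63)) = Mul(Mul(2, 0, Add(6, 0)), Add(Rational(12, 11), -63)) = Mul(Mul(2, 0, 6), Rational(-681, 11)) = Mul(0, Rational(-681, 11)) = 0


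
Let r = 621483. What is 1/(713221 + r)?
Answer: 1/1334704 ≈ 7.4923e-7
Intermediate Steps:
1/(713221 + r) = 1/(713221 + 621483) = 1/1334704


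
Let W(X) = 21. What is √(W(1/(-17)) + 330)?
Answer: 3*√39 ≈ 18.735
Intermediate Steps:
√(W(1/(-17)) + 330) = √(21 + 330) = √351 = 3*√39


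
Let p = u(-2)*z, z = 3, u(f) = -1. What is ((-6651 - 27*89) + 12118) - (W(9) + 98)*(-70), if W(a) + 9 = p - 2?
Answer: 8944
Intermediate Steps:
p = -3 (p = -1*3 = -3)
W(a) = -14 (W(a) = -9 + (-3 - 2) = -9 - 5 = -14)
((-6651 - 27*89) + 12118) - (W(9) + 98)*(-70) = ((-6651 - 27*89) + 12118) - (-14 + 98)*(-70) = ((-6651 - 2403) + 12118) - 84*(-70) = (-9054 + 12118) - 1*(-5880) = 3064 + 5880 = 8944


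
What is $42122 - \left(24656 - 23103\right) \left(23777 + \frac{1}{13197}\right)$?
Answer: $- \frac{486752329676}{13197} \approx -3.6884 \cdot 10^{7}$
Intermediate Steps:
$42122 - \left(24656 - 23103\right) \left(23777 + \frac{1}{13197}\right) = 42122 - 1553 \left(23777 + \frac{1}{13197}\right) = 42122 - 1553 \cdot \frac{313785070}{13197} = 42122 - \frac{487308213710}{13197} = - \frac{486752329676}{13197}$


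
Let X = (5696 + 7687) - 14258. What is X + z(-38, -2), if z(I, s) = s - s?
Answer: -875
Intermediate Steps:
z(I, s) = 0
X = -875 (X = 13383 - 14258 = -875)
X + z(-38, -2) = -875 + 0 = -875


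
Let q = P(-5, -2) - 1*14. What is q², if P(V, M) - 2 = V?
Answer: 289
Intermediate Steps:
P(V, M) = 2 + V
q = -17 (q = (2 - 5) - 1*14 = -3 - 14 = -17)
q² = (-17)² = 289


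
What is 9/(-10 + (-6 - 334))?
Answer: -9/350 ≈ -0.025714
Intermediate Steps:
9/(-10 + (-6 - 334)) = 9/(-10 - 340) = 9/(-350) = 9*(-1/350) = -9/350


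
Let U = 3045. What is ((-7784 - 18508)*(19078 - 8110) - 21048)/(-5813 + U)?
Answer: 36048963/346 ≈ 1.0419e+5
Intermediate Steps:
((-7784 - 18508)*(19078 - 8110) - 21048)/(-5813 + U) = ((-7784 - 18508)*(19078 - 8110) - 21048)/(-5813 + 3045) = (-26292*10968 - 21048)/(-2768) = (-288370656 - 21048)*(-1/2768) = -288391704*(-1/2768) = 36048963/346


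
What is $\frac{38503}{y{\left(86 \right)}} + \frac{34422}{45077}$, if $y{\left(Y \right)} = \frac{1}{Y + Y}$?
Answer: $\frac{298523188154}{45077} \approx 6.6225 \cdot 10^{6}$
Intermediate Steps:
$y{\left(Y \right)} = \frac{1}{2 Y}$
$\frac{38503}{y{\left(86 \right)}} + \frac{34422}{45077} = \frac{38503}{\frac{1}{2} \cdot \frac{1}{86}} + \frac{34422}{45077} = \frac{38503}{\frac{1}{2} \cdot \frac{1}{86}} + 34422 \cdot \frac{1}{45077} = 38503 \frac{1}{\frac{1}{172}} + \frac{34422}{45077} = 38503 \cdot 172 + \frac{34422}{45077} = 6622516 + \frac{34422}{45077} = \frac{298523188154}{45077}$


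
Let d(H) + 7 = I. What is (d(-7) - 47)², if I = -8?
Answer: 3844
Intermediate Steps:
d(H) = -15 (d(H) = -7 - 8 = -15)
(d(-7) - 47)² = (-15 - 47)² = (-62)² = 3844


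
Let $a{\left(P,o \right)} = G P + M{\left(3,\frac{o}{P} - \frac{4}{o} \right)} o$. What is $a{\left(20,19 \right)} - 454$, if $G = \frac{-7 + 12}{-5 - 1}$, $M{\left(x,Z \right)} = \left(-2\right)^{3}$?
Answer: $- \frac{1868}{3} \approx -622.67$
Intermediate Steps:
$M{\left(x,Z \right)} = -8$
$G = - \frac{5}{6}$ ($G = \frac{5}{-6} = 5 \left(- \frac{1}{6}\right) = - \frac{5}{6} \approx -0.83333$)
$a{\left(P,o \right)} = - 8 o - \frac{5 P}{6}$ ($a{\left(P,o \right)} = - \frac{5 P}{6} - 8 o = - 8 o - \frac{5 P}{6}$)
$a{\left(20,19 \right)} - 454 = \left(\left(-8\right) 19 - \frac{50}{3}\right) - 454 = \left(-152 - \frac{50}{3}\right) - 454 = - \frac{506}{3} - 454 = - \frac{1868}{3}$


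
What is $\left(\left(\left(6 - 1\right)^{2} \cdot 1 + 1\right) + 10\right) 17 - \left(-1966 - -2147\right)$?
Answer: $431$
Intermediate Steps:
$\left(\left(\left(6 - 1\right)^{2} \cdot 1 + 1\right) + 10\right) 17 - \left(-1966 - -2147\right) = \left(\left(5^{2} \cdot 1 + 1\right) + 10\right) 17 - \left(-1966 + 2147\right) = \left(\left(25 \cdot 1 + 1\right) + 10\right) 17 - 181 = \left(\left(25 + 1\right) + 10\right) 17 - 181 = \left(26 + 10\right) 17 - 181 = 36 \cdot 17 - 181 = 612 - 181 = 431$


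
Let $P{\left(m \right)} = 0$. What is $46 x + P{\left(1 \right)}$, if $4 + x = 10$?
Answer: $276$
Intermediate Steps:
$x = 6$ ($x = -4 + 10 = 6$)
$46 x + P{\left(1 \right)} = 46 \cdot 6 + 0 = 276 + 0 = 276$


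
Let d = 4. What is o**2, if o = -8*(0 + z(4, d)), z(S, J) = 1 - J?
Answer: 576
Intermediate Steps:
o = 24 (o = -8*(0 + (1 - 1*4)) = -8*(0 + (1 - 4)) = -8*(0 - 3) = -8*(-3) = 24)
o**2 = 24**2 = 576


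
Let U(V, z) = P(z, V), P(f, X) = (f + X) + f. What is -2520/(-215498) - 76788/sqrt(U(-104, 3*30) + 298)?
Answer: 1260/107749 - 38394*sqrt(374)/187 ≈ -3970.6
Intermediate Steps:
P(f, X) = X + 2*f (P(f, X) = (X + f) + f = X + 2*f)
U(V, z) = V + 2*z
-2520/(-215498) - 76788/sqrt(U(-104, 3*30) + 298) = -2520/(-215498) - 76788/sqrt((-104 + 2*(3*30)) + 298) = -2520*(-1/215498) - 76788/sqrt((-104 + 2*90) + 298) = 1260/107749 - 76788/sqrt((-104 + 180) + 298) = 1260/107749 - 76788/sqrt(76 + 298) = 1260/107749 - 76788*sqrt(374)/374 = 1260/107749 - 38394*sqrt(374)/187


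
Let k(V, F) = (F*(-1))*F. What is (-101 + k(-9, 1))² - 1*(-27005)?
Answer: 37409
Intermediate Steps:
k(V, F) = -F² (k(V, F) = (-F)*F = -F²)
(-101 + k(-9, 1))² - 1*(-27005) = (-101 - 1*1²)² - 1*(-27005) = (-101 - 1*1)² + 27005 = (-101 - 1)² + 27005 = (-102)² + 27005 = 10404 + 27005 = 37409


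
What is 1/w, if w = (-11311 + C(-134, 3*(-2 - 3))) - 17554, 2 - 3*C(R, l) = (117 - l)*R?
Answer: -3/68905 ≈ -4.3538e-5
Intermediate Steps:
C(R, l) = ⅔ - R*(117 - l)/3 (C(R, l) = ⅔ - (117 - l)*R/3 = ⅔ - R*(117 - l)/3)
w = -68905/3 (w = (-11311 + (⅔ - 39*(-134) + (⅓)*(-134)*(3*(-2 - 3)))) - 17554 = (-11311 + (⅔ + 5226 + (⅓)*(-134)*(3*(-5)))) - 17554 = (-11311 + (⅔ + 5226 + (⅓)*(-134)*(-15))) - 17554 = (-11311 + (⅔ + 5226 + 670)) - 17554 = (-11311 + 17690/3) - 17554 = -16243/3 - 17554 = -68905/3 ≈ -22968.)
1/w = 1/(-68905/3) = -3/68905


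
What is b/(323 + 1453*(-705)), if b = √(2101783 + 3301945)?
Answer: -2*√337733/512021 ≈ -0.0022700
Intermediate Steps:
b = 4*√337733 (b = √5403728 = 4*√337733 ≈ 2324.6)
b/(323 + 1453*(-705)) = (4*√337733)/(323 + 1453*(-705)) = (4*√337733)/(323 - 1024365) = (4*√337733)/(-1024042) = (4*√337733)*(-1/1024042) = -2*√337733/512021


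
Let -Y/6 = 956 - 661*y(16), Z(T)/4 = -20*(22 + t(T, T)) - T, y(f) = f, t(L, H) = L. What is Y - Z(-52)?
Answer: 55112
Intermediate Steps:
Z(T) = -1760 - 84*T (Z(T) = 4*(-20*(22 + T) - T) = 4*((-440 - 20*T) - T) = 4*(-440 - 21*T) = -1760 - 84*T)
Y = 57720 (Y = -6*(956 - 661*16) = -6*(956 - 10576) = -6*(-9620) = 57720)
Y - Z(-52) = 57720 - (-1760 - 84*(-52)) = 57720 - (-1760 + 4368) = 57720 - 1*2608 = 57720 - 2608 = 55112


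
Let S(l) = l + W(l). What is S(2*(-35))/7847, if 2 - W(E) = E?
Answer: 2/7847 ≈ 0.00025487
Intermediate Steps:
W(E) = 2 - E
S(l) = 2 (S(l) = l + (2 - l) = 2)
S(2*(-35))/7847 = 2/7847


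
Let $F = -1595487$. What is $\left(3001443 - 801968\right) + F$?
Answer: $603988$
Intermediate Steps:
$\left(3001443 - 801968\right) + F = \left(3001443 - 801968\right) - 1595487 = 2199475 - 1595487 = 603988$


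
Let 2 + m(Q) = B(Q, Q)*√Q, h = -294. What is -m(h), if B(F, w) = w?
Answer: 2 + 2058*I*√6 ≈ 2.0 + 5041.0*I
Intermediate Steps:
m(Q) = -2 + Q^(3/2) (m(Q) = -2 + Q*√Q = -2 + Q^(3/2))
-m(h) = -(-2 + (-294)^(3/2)) = -(-2 - 2058*I*√6) = 2 + 2058*I*√6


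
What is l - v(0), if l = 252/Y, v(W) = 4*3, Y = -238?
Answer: -222/17 ≈ -13.059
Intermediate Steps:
v(W) = 12
l = -18/17 (l = 252/(-238) = 252*(-1/238) = -18/17 ≈ -1.0588)
l - v(0) = -18/17 - 1*12 = -18/17 - 12 = -222/17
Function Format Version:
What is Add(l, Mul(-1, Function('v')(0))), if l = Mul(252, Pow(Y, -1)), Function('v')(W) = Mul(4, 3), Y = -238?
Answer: Rational(-222, 17) ≈ -13.059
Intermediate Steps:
Function('v')(W) = 12
l = Rational(-18, 17) (l = Mul(252, Pow(-238, -1)) = Mul(252, Rational(-1, 238)) = Rational(-18, 17) ≈ -1.0588)
Add(l, Mul(-1, Function('v')(0))) = Add(Rational(-18, 17), Mul(-1, 12)) = Add(Rational(-18, 17), -12) = Rational(-222, 17)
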